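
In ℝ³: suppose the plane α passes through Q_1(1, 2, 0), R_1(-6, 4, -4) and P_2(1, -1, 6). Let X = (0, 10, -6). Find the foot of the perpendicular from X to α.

(0, 6, -8)

Q_1R_1 = (-7, 2, -4), Q_1P_2 = (0, -3, 6); a normal to α is Q_1R_1 × Q_1P_2 = (0, 42, 21).
Using Q_1: α has equation 42y + 21z = 84.
Foot = X − λn with λ = (n·X − d)/|n|² = (294 − 84)/2205 = 2/21.
Foot = (0, 10, -6) − (2/21)·(0, 42, 21) = (0, 6, -8).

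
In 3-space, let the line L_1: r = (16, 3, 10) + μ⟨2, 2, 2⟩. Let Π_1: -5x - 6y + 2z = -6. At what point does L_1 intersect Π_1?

Substitute r = (16, 3, 10) + t(2, 2, 2) into the plane: -78 + (-18)t = -6, so t = -4.
Intersection: (16, 3, 10) + (-4)·(2, 2, 2) = (8, -5, 2).

(8, -5, 2)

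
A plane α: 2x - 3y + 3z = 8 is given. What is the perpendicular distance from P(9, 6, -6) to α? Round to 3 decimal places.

n·P − d = (2)·(9) + (-3)·(6) + (3)·(-6) − 8 = -26; |n| = √22.
Distance = |-26| / √22 = 26/√22 ≈ 5.543.

5.543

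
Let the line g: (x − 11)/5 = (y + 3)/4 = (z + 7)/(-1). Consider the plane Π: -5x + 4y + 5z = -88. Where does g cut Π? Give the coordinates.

(6, -7, -6)

g has direction (5, 4, -1) through (11, -3, -7).
Substitute r = (11, -3, -7) + t(5, 4, -1) into the plane: -102 + (-14)t = -88, so t = -1.
Intersection: (11, -3, -7) + (-1)·(5, 4, -1) = (6, -7, -6).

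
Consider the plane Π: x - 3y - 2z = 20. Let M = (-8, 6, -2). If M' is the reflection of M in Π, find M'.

(-2, -12, -14)

λ = (n·M − d)/|n|² = (-22 − 20)/14 = -3.
Reflection = M − 2λn = (-8, 6, -2) − (-6)·(1, -3, -2) = (-2, -12, -14).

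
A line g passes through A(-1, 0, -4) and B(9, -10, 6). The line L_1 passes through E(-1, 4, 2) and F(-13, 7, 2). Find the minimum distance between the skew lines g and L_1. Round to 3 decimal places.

A direction vector for g is B − A = (10, -10, 10).
A direction vector for L_1 is F − E = (-12, 3, 0).
Common perpendicular direction n = (10, -10, 10) × (-12, 3, 0) = (-30, -120, -90).
With w = (-1, 4, 2) − (-1, 0, -4) = (0, 4, 6), w · n = -1020.
Distance = |w · n| / |n| = |-1020| / √23400 ≈ 6.668.

6.668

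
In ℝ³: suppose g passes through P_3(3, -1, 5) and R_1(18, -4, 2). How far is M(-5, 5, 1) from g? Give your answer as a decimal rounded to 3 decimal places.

A direction vector for g is R_1 − P_3 = (15, -3, -3).
Taking (3, -1, 5) on g with direction v = (15, -3, -3): w = M − (3, -1, 5) = (-8, 6, -4), and w × v = (-30, -84, -66).
Distance = |w × v| / |v| = √12312 / √243 ≈ 7.118.

7.118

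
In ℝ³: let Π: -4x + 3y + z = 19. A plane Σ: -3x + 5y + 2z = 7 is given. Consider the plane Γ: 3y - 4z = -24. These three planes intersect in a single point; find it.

Solving the 3×3 linear system -4x + 3y + z = 19, -3x + 5y + 2z = 7, 3y - 4z = -24 (e.g. by elimination or Cramer's rule, determinant = 59) gives (-7, -4, 3).

(-7, -4, 3)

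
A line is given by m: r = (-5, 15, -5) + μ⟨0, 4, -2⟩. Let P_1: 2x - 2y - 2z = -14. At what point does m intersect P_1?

Substitute r = (-5, 15, -5) + t(0, 4, -2) into the plane: -30 + (-4)t = -14, so t = -4.
Intersection: (-5, 15, -5) + (-4)·(0, 4, -2) = (-5, -1, 3).

(-5, -1, 3)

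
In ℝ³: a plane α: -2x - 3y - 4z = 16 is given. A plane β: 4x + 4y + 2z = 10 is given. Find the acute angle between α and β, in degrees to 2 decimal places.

29.94

cos θ = |n₁·n₂| / (|n₁||n₂|) = |-28| / (√29 · √36).
θ = arccos(0.86658) ≈ 29.94°.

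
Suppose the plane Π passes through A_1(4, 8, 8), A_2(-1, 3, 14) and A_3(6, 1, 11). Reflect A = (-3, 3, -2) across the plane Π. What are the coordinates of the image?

(9, 15, 18)

A_1A_2 = (-5, -5, 6), A_1A_3 = (2, -7, 3); a normal to Π is A_1A_2 × A_1A_3 = (27, 27, 45).
Using A_1: Π has equation 27x + 27y + 45z = 684.
λ = (n·A − d)/|n|² = (-90 − 684)/3483 = -2/9.
Reflection = A − 2λn = (-3, 3, -2) − (-4/9)·(27, 27, 45) = (9, 15, 18).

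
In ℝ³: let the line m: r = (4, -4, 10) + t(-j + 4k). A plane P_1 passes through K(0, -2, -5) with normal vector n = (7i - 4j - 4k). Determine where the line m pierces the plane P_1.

P_1: n·r = n·K gives 7x - 4y - 4z = 28.
Substitute r = (4, -4, 10) + t(0, -1, 4) into the plane: 4 + (-12)t = 28, so t = -2.
Intersection: (4, -4, 10) + (-2)·(0, -1, 4) = (4, -2, 2).

(4, -2, 2)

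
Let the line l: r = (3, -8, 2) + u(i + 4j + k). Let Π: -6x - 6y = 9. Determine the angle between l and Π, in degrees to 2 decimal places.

sin θ = |n·v| / (|n||v|) = |-30| / (√72 · √18) = 0.83333.
θ ≈ 56.44°.

56.44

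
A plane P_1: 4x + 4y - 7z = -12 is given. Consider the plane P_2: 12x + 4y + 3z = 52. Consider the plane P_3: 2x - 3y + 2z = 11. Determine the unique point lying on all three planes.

Solving the 3×3 linear system 4x + 4y - 7z = -12, 12x + 4y + 3z = 52, 2x - 3y + 2z = 11 (e.g. by elimination or Cramer's rule, determinant = 304) gives (3, 1, 4).

(3, 1, 4)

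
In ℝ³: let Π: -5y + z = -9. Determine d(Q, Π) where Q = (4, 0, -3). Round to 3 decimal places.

n·Q − d = (0)·(4) + (-5)·(0) + (1)·(-3) − (-9) = 6; |n| = √26.
Distance = |6| / √26 = 6/√26 ≈ 1.177.

1.177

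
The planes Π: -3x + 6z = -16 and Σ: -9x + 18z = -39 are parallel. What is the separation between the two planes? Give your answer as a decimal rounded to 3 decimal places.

0.447

Rescale Σ by 1/3: -3x + 6z = -13. Then distance = |-16 − (-13)| / √45 ≈ 0.447.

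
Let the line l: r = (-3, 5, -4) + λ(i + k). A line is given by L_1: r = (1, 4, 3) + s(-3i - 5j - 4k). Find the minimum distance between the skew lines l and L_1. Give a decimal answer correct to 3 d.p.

2.240

Common perpendicular direction n = (1, 0, 1) × (-3, -5, -4) = (5, 1, -5).
With w = (1, 4, 3) − (-3, 5, -4) = (4, -1, 7), w · n = -16.
Distance = |w · n| / |n| = |-16| / √51 ≈ 2.240.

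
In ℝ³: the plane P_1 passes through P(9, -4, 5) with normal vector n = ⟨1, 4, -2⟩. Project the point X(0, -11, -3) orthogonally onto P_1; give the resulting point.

(1, -7, -5)

P_1: n·r = n·P gives x + 4y - 2z = -17.
Foot = X − λn with λ = (n·X − d)/|n|² = (-38 − (-17))/21 = -1.
Foot = (0, -11, -3) − (-1)·(1, 4, -2) = (1, -7, -5).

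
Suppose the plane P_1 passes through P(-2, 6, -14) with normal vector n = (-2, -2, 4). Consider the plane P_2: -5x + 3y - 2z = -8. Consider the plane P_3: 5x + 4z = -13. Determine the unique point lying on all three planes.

(7, 1, -12)

P_1: n·r = n·P gives -2x - 2y + 4z = -64.
Solving the 3×3 linear system -2x - 2y + 4z = -64, -5x + 3y - 2z = -8, 5x + 4z = -13 (e.g. by elimination or Cramer's rule, determinant = -104) gives (7, 1, -12).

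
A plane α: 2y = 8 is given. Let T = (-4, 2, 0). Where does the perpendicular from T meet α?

Foot = T − λn with λ = (n·T − d)/|n|² = (4 − 8)/4 = -1.
Foot = (-4, 2, 0) − (-1)·(0, 2, 0) = (-4, 4, 0).

(-4, 4, 0)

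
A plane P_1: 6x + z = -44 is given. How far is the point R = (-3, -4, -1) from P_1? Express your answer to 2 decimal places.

n·R − d = (6)·(-3) + (0)·(-4) + (1)·(-1) − (-44) = 25; |n| = √37.
Distance = |25| / √37 = 25/√37 ≈ 4.11.

4.11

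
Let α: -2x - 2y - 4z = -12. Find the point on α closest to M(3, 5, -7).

(5, 7, -3)

Foot = M − λn with λ = (n·M − d)/|n|² = (12 − (-12))/24 = 1.
Foot = (3, 5, -7) − 1·(-2, -2, -4) = (5, 7, -3).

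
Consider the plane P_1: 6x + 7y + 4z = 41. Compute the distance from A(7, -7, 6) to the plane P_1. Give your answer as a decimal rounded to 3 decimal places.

n·A − d = (6)·(7) + (7)·(-7) + (4)·(6) − 41 = -24; |n| = √101.
Distance = |-24| / √101 = 24/√101 ≈ 2.388.

2.388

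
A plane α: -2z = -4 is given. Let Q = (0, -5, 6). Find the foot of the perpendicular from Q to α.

(0, -5, 2)

Foot = Q − λn with λ = (n·Q − d)/|n|² = (-12 − (-4))/4 = -2.
Foot = (0, -5, 6) − (-2)·(0, 0, -2) = (0, -5, 2).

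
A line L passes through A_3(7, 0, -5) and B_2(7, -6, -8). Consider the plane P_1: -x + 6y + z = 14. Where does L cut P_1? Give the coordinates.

(7, 4, -3)

A direction vector for L is B_2 − A_3 = (0, -6, -3).
Substitute r = (7, 0, -5) + t(0, -6, -3) into the plane: -12 + (-39)t = 14, so t = -2/3.
Intersection: (7, 0, -5) + (-2/3)·(0, -6, -3) = (7, 4, -3).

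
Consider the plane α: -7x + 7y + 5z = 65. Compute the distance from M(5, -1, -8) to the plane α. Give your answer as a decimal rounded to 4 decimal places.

n·M − d = (-7)·(5) + (7)·(-1) + (5)·(-8) − 65 = -147; |n| = √123.
Distance = |-147| / √123 = 147/√123 ≈ 13.2545.

13.2545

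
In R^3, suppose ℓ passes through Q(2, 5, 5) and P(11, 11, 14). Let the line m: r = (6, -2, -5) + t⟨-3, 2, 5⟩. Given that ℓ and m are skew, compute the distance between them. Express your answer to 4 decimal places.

A direction vector for ℓ is P − Q = (9, 6, 9).
Common perpendicular direction n = (9, 6, 9) × (-3, 2, 5) = (12, -72, 36).
With w = (6, -2, -5) − (2, 5, 5) = (4, -7, -10), w · n = 192.
Distance = |w · n| / |n| = |192| / √6624 ≈ 2.3591.

2.3591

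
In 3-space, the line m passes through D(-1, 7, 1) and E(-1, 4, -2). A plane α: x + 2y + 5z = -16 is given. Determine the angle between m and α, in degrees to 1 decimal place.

64.6

A direction vector for m is E − D = (0, -3, -3).
sin θ = |n·v| / (|n||v|) = |-21| / (√30 · √18) = 0.90370.
θ ≈ 64.6°.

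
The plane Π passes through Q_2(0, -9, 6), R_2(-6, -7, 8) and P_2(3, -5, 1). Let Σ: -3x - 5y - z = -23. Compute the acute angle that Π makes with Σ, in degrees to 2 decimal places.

Q_2R_2 = (-6, 2, 2), Q_2P_2 = (3, 4, -5); a normal to Π is Q_2R_2 × Q_2P_2 = (-18, -24, -30).
Using Q_2: Π has equation -18x - 24y - 30z = 36.
cos θ = |n₁·n₂| / (|n₁||n₂|) = |204| / (√1800 · √35).
θ = arccos(0.81276) ≈ 35.63°.

35.63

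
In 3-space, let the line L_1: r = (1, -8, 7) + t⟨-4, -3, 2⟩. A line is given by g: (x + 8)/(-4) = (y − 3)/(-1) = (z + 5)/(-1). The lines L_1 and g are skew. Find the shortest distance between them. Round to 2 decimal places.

5.31

g has direction (-4, -1, -1) through (-8, 3, -5).
Common perpendicular direction n = (-4, -3, 2) × (-4, -1, -1) = (5, -12, -8).
With w = (-8, 3, -5) − (1, -8, 7) = (-9, 11, -12), w · n = -81.
Distance = |w · n| / |n| = |-81| / √233 ≈ 5.31.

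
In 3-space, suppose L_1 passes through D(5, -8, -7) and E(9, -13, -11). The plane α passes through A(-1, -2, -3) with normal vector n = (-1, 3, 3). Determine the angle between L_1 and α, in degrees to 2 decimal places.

A direction vector for L_1 is E − D = (4, -5, -4).
α: n·r = n·A gives -x + 3y + 3z = -14.
sin θ = |n·v| / (|n||v|) = |-31| / (√19 · √57) = 0.94199.
θ ≈ 70.39°.

70.39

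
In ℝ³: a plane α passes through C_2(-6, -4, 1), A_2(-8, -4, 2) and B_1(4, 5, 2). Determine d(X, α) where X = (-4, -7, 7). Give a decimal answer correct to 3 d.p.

6.914

C_2A_2 = (-2, 0, 1), C_2B_1 = (10, 9, 1); a normal to α is C_2A_2 × C_2B_1 = (-9, 12, -18).
Using C_2: α has equation -9x + 12y - 18z = -12.
n·X − d = (-9)·(-4) + (12)·(-7) + (-18)·(7) − (-12) = -162; |n| = √549.
Distance = |-162| / √549 = 162/√549 ≈ 6.914.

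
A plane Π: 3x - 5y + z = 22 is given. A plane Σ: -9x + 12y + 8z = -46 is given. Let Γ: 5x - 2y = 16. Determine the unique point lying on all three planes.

(2, -3, 1)

Solving the 3×3 linear system 3x - 5y + z = 22, -9x + 12y + 8z = -46, 5x - 2y = 16 (e.g. by elimination or Cramer's rule, determinant = -194) gives (2, -3, 1).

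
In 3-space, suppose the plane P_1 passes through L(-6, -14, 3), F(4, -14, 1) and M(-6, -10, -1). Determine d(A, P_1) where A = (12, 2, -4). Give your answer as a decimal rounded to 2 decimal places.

8.82

LF = (10, 0, -2), LM = (0, 4, -4); a normal to P_1 is LF × LM = (8, 40, 40).
Using L: P_1 has equation 8x + 40y + 40z = -488.
n·A − d = (8)·(12) + (40)·(2) + (40)·(-4) − (-488) = 504; |n| = √3264.
Distance = |504| / √3264 = 504/√3264 ≈ 8.82.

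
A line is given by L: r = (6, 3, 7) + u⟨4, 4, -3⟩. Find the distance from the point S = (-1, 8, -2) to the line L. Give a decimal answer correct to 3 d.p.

12.091

Taking (6, 3, 7) on L with direction v = (4, 4, -3): w = S − (6, 3, 7) = (-7, 5, -9), and w × v = (21, -57, -48).
Distance = |w × v| / |v| = √5994 / √41 ≈ 12.091.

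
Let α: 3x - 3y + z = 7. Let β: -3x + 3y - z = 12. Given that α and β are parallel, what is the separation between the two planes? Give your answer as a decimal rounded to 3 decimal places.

Rescale β by 1/(-1): 3x - 3y + z = -12. Then distance = |7 − (-12)| / √19 ≈ 4.359.

4.359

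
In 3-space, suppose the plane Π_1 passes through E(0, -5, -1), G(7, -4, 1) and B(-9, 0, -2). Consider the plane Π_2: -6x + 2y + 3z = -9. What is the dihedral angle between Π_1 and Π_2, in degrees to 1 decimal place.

57.4

EG = (7, 1, 2), EB = (-9, 5, -1); a normal to Π_1 is EG × EB = (-11, -11, 44).
Using E: Π_1 has equation -11x - 11y + 44z = 11.
cos θ = |n₁·n₂| / (|n₁||n₂|) = |176| / (√2178 · √49).
θ = arccos(0.53875) ≈ 57.4°.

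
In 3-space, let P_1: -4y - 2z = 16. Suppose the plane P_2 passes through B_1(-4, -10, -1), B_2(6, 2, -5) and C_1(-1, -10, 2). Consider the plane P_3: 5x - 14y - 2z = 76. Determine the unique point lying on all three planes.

(4, -4, 0)

B_1B_2 = (10, 12, -4), B_1C_1 = (3, 0, 3); a normal to P_2 is B_1B_2 × B_1C_1 = (36, -42, -36).
Using B_1: P_2 has equation 36x - 42y - 36z = 312.
Solving the 3×3 linear system -4y - 2z = 16, 36x - 42y - 36z = 312, 5x - 14y - 2z = 76 (e.g. by elimination or Cramer's rule, determinant = 1020) gives (4, -4, 0).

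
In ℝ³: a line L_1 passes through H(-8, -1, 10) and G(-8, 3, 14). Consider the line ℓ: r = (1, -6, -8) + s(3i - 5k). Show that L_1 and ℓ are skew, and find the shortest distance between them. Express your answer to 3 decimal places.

A direction vector for L_1 is G − H = (0, 4, 4).
Common perpendicular direction n = (0, 4, 4) × (3, 0, -5) = (-20, 12, -12).
With w = (1, -6, -8) − (-8, -1, 10) = (9, -5, -18), w · n = -24.
Since n ≠ 0 the lines are not parallel, and w · n = -24 ≠ 0 so they do not intersect; hence they are skew.
Distance = |w · n| / |n| = |-24| / √688 ≈ 0.915.

0.915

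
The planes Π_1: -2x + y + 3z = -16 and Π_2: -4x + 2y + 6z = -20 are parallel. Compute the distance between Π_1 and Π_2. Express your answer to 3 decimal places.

Rescale Π_2 by 1/2: -2x + y + 3z = -10. Then distance = |-16 − (-10)| / √14 ≈ 1.604.

1.604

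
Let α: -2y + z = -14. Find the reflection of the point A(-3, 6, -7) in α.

(-3, 2, -5)

λ = (n·A − d)/|n|² = (-19 − (-14))/5 = -1.
Reflection = A − 2λn = (-3, 6, -7) − (-2)·(0, -2, 1) = (-3, 2, -5).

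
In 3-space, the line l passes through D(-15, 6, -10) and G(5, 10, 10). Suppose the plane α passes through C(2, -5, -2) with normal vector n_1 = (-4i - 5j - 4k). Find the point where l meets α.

A direction vector for l is G − D = (20, 4, 20).
α: n_1·r = n_1·C gives -4x - 5y - 4z = 25.
Substitute r = (-15, 6, -10) + t(20, 4, 20) into the plane: 70 + (-180)t = 25, so t = 1/4.
Intersection: (-15, 6, -10) + (1/4)·(20, 4, 20) = (-10, 7, -5).

(-10, 7, -5)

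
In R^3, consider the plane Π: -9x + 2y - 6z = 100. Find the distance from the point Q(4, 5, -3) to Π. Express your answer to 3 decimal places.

n·Q − d = (-9)·(4) + (2)·(5) + (-6)·(-3) − 100 = -108; |n| = √121.
Distance = |-108| / √121 = 108/√121 ≈ 9.818.

9.818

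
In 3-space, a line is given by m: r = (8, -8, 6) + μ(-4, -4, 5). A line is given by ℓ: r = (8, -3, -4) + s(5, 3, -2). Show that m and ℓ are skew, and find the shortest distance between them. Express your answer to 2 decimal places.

Common perpendicular direction n = (-4, -4, 5) × (5, 3, -2) = (-7, 17, 8).
With w = (8, -3, -4) − (8, -8, 6) = (0, 5, -10), w · n = 5.
Since n ≠ 0 the lines are not parallel, and w · n = 5 ≠ 0 so they do not intersect; hence they are skew.
Distance = |w · n| / |n| = |5| / √402 ≈ 0.25.

0.25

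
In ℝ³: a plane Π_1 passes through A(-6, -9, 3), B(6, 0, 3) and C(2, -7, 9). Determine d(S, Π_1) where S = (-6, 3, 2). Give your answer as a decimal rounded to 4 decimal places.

8.0000

AB = (12, 9, 0), AC = (8, 2, 6); a normal to Π_1 is AB × AC = (54, -72, -48).
Using A: Π_1 has equation 54x - 72y - 48z = 180.
n·S − d = (54)·(-6) + (-72)·(3) + (-48)·(2) − 180 = -816; |n| = √10404.
Distance = |-816| / √10404 = 816/√10404 ≈ 8.0000.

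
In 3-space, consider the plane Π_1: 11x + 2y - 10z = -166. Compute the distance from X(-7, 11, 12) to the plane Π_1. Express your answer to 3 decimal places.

n·X − d = (11)·(-7) + (2)·(11) + (-10)·(12) − (-166) = -9; |n| = √225.
Distance = |-9| / √225 = 9/√225 ≈ 0.600.

0.600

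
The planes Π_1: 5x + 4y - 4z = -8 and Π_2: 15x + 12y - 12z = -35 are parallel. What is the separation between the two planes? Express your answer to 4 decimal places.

0.4857

Rescale Π_2 by 1/3: 5x + 4y - 4z = -35/3. Then distance = |-8 − (-35/3)| / √57 ≈ 0.4857.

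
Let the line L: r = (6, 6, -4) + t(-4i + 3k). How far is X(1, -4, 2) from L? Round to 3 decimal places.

10.161

Taking (6, 6, -4) on L with direction v = (-4, 0, 3): w = X − (6, 6, -4) = (-5, -10, 6), and w × v = (-30, -9, -40).
Distance = |w × v| / |v| = √2581 / √25 ≈ 10.161.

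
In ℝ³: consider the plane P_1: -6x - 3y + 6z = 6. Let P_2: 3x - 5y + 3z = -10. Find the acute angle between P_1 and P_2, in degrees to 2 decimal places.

cos θ = |n₁·n₂| / (|n₁||n₂|) = |15| / (√81 · √43).
θ = arccos(0.25416) ≈ 75.28°.

75.28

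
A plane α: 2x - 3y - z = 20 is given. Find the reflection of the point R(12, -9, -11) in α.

(0, 9, -5)

λ = (n·R − d)/|n|² = (62 − 20)/14 = 3.
Reflection = R − 2λn = (12, -9, -11) − 6·(2, -3, -1) = (0, 9, -5).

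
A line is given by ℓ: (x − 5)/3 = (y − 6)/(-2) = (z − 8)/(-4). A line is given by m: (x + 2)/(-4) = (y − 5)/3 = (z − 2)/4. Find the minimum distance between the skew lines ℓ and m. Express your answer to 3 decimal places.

ℓ has direction (3, -2, -4) through (5, 6, 8).
m has direction (-4, 3, 4) through (-2, 5, 2).
Common perpendicular direction n = (3, -2, -4) × (-4, 3, 4) = (4, 4, 1).
With w = (-2, 5, 2) − (5, 6, 8) = (-7, -1, -6), w · n = -38.
Distance = |w · n| / |n| = |-38| / √33 ≈ 6.615.

6.615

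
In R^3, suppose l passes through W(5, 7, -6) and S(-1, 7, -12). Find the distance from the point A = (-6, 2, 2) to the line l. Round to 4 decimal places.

14.3353

A direction vector for l is S − W = (-6, 0, -6).
Taking (5, 7, -6) on l with direction v = (-6, 0, -6): w = A − (5, 7, -6) = (-11, -5, 8), and w × v = (30, -114, -30).
Distance = |w × v| / |v| = √14796 / √72 ≈ 14.3353.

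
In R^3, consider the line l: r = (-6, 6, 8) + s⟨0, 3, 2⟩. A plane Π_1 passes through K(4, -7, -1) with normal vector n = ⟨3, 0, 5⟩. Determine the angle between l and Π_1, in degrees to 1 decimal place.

28.4

Π_1: n·r = n·K gives 3x + 5z = 7.
sin θ = |n·v| / (|n||v|) = |10| / (√34 · √13) = 0.47565.
θ ≈ 28.4°.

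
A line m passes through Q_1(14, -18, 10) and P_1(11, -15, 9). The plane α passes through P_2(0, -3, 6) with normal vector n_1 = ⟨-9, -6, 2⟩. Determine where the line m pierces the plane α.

(2, -6, 6)

A direction vector for m is P_1 − Q_1 = (-3, 3, -1).
α: n_1·r = n_1·P_2 gives -9x - 6y + 2z = 30.
Substitute r = (14, -18, 10) + t(-3, 3, -1) into the plane: 2 + 7t = 30, so t = 4.
Intersection: (14, -18, 10) + 4·(-3, 3, -1) = (2, -6, 6).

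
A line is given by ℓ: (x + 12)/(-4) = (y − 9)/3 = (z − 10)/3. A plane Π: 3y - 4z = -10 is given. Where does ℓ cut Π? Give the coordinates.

ℓ has direction (-4, 3, 3) through (-12, 9, 10).
Substitute r = (-12, 9, 10) + t(-4, 3, 3) into the plane: -13 + (-3)t = -10, so t = -1.
Intersection: (-12, 9, 10) + (-1)·(-4, 3, 3) = (-8, 6, 7).

(-8, 6, 7)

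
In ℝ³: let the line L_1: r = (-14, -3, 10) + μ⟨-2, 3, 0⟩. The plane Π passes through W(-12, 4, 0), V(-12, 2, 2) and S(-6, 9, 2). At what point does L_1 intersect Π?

(-12, -6, 10)

WV = (0, -2, 2), WS = (6, 5, 2); a normal to Π is WV × WS = (-14, 12, 12).
Using W: Π has equation -14x + 12y + 12z = 216.
Substitute r = (-14, -3, 10) + t(-2, 3, 0) into the plane: 280 + 64t = 216, so t = -1.
Intersection: (-14, -3, 10) + (-1)·(-2, 3, 0) = (-12, -6, 10).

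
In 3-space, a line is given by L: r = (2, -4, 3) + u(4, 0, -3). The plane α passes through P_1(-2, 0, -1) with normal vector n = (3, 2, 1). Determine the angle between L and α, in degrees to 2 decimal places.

28.76

α: n·r = n·P_1 gives 3x + 2y + z = -7.
sin θ = |n·v| / (|n||v|) = |9| / (√14 · √25) = 0.48107.
θ ≈ 28.76°.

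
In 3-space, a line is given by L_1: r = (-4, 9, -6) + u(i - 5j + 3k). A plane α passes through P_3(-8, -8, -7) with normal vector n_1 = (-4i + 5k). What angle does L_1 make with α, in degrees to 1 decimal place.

16.9

α: n_1·r = n_1·P_3 gives -4x + 5z = -3.
sin θ = |n·v| / (|n||v|) = |11| / (√41 · √35) = 0.29038.
θ ≈ 16.9°.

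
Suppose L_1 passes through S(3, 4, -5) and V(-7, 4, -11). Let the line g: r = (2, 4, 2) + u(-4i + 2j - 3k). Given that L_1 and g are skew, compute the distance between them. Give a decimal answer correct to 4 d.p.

A direction vector for L_1 is V − S = (-10, 0, -6).
Common perpendicular direction n = (-10, 0, -6) × (-4, 2, -3) = (12, -6, -20).
With w = (2, 4, 2) − (3, 4, -5) = (-1, 0, 7), w · n = -152.
Distance = |w · n| / |n| = |-152| / √580 ≈ 6.3115.

6.3115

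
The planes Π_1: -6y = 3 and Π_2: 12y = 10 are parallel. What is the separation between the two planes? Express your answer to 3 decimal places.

1.333

Rescale Π_2 by 1/(-2): -6y = -5. Then distance = |3 − (-5)| / √36 ≈ 1.333.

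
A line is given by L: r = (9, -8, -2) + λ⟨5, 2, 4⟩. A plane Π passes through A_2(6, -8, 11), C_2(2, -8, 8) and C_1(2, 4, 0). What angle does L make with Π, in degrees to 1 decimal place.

A_2C_2 = (-4, 0, -3), A_2C_1 = (-4, 12, -11); a normal to Π is A_2C_2 × A_2C_1 = (36, -32, -48).
Using A_2: Π has equation 36x - 32y - 48z = -56.
sin θ = |n·v| / (|n||v|) = |-76| / (√4624 · √45) = 0.16661.
θ ≈ 9.6°.

9.6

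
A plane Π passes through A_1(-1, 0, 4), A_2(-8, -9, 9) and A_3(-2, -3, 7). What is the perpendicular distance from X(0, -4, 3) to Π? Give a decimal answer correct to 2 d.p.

3.77

A_1A_2 = (-7, -9, 5), A_1A_3 = (-1, -3, 3); a normal to Π is A_1A_2 × A_1A_3 = (-12, 16, 12).
Using A_1: Π has equation -12x + 16y + 12z = 60.
n·X − d = (-12)·(0) + (16)·(-4) + (12)·(3) − 60 = -88; |n| = √544.
Distance = |-88| / √544 = 88/√544 ≈ 3.77.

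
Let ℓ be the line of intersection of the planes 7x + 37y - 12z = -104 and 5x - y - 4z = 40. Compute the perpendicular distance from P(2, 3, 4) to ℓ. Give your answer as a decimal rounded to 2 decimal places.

9.67

Direction of ℓ: (7, 37, -12) × (5, -1, -4) = (-160, -32, -192).
A point on ℓ: solving the two plane equations with x = 3 gives (3, -5, -5).
Taking (3, -5, -5) on ℓ with direction v = (-160, -32, -192): w = P − (3, -5, -5) = (-1, 8, 9), and w × v = (-1248, -1632, 1312).
Distance = |w × v| / |v| = √5942272 / √63488 ≈ 9.67.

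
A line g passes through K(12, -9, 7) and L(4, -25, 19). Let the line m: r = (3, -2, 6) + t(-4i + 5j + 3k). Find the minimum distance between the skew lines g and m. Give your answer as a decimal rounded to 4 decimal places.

A direction vector for g is L − K = (-8, -16, 12).
Common perpendicular direction n = (-8, -16, 12) × (-4, 5, 3) = (-108, -24, -104).
With w = (3, -2, 6) − (12, -9, 7) = (-9, 7, -1), w · n = 908.
Distance = |w · n| / |n| = |908| / √23056 ≈ 5.9799.

5.9799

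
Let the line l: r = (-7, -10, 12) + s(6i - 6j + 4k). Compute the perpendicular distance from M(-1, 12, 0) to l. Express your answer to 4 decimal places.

Taking (-7, -10, 12) on l with direction v = (6, -6, 4): w = M − (-7, -10, 12) = (6, 22, -12), and w × v = (16, -96, -168).
Distance = |w × v| / |v| = √37696 / √88 ≈ 20.6969.

20.6969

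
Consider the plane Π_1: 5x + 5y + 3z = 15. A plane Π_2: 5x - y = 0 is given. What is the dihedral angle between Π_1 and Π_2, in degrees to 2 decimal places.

59.29

cos θ = |n₁·n₂| / (|n₁||n₂|) = |20| / (√59 · √26).
θ = arccos(0.51064) ≈ 59.29°.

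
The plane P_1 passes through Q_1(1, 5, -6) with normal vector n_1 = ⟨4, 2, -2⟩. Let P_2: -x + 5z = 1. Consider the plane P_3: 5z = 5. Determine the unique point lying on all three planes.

(4, 6, 1)

P_1: n_1·r = n_1·Q_1 gives 4x + 2y - 2z = 26.
Solving the 3×3 linear system 4x + 2y - 2z = 26, -x + 5z = 1, 5z = 5 (e.g. by elimination or Cramer's rule, determinant = 10) gives (4, 6, 1).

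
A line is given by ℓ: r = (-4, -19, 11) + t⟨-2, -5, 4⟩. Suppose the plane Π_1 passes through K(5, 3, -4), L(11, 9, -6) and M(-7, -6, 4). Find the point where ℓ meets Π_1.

(4, 1, -5)

KL = (6, 6, -2), KM = (-12, -9, 8); a normal to Π_1 is KL × KM = (30, -24, 18).
Using K: Π_1 has equation 30x - 24y + 18z = 6.
Substitute r = (-4, -19, 11) + t(-2, -5, 4) into the plane: 534 + 132t = 6, so t = -4.
Intersection: (-4, -19, 11) + (-4)·(-2, -5, 4) = (4, 1, -5).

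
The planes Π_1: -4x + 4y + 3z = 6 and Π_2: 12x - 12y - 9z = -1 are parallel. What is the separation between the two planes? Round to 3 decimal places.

0.885

Rescale Π_2 by 1/(-3): -4x + 4y + 3z = 1/3. Then distance = |6 − (1/3)| / √41 ≈ 0.885.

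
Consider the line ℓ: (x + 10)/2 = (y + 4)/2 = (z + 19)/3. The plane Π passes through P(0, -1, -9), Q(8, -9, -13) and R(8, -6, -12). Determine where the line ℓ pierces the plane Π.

(-2, 4, -7)

ℓ has direction (2, 2, 3) through (-10, -4, -19).
PQ = (8, -8, -4), PR = (8, -5, -3); a normal to Π is PQ × PR = (4, -8, 24).
Using P: Π has equation 4x - 8y + 24z = -208.
Substitute r = (-10, -4, -19) + t(2, 2, 3) into the plane: -464 + 64t = -208, so t = 4.
Intersection: (-10, -4, -19) + 4·(2, 2, 3) = (-2, 4, -7).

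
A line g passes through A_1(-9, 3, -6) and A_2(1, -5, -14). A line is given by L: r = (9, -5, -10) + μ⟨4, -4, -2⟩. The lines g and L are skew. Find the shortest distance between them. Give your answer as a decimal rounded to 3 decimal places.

A direction vector for g is A_2 − A_1 = (10, -8, -8).
Common perpendicular direction n = (10, -8, -8) × (4, -4, -2) = (-16, -12, -8).
With w = (9, -5, -10) − (-9, 3, -6) = (18, -8, -4), w · n = -160.
Distance = |w · n| / |n| = |-160| / √464 ≈ 7.428.

7.428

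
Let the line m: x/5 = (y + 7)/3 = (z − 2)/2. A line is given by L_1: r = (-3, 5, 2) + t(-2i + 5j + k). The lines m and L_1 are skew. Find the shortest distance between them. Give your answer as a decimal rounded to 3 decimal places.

m has direction (5, 3, 2) through (0, -7, 2).
Common perpendicular direction n = (5, 3, 2) × (-2, 5, 1) = (-7, -9, 31).
With w = (-3, 5, 2) − (0, -7, 2) = (-3, 12, 0), w · n = -87.
Distance = |w · n| / |n| = |-87| / √1091 ≈ 2.634.

2.634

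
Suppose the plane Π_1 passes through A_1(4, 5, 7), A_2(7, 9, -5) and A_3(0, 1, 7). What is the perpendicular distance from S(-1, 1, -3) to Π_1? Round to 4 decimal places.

A_1A_2 = (3, 4, -12), A_1A_3 = (-4, -4, 0); a normal to Π_1 is A_1A_2 × A_1A_3 = (-48, 48, 4).
Using A_1: Π_1 has equation -48x + 48y + 4z = 76.
n·S − d = (-48)·(-1) + (48)·(1) + (4)·(-3) − 76 = 8; |n| = √4624.
Distance = |8| / √4624 = 8/√4624 ≈ 0.1176.

0.1176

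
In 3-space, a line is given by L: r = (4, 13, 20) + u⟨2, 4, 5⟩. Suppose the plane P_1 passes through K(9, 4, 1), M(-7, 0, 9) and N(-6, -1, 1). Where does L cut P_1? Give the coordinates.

(-2, 1, 5)

KM = (-16, -4, 8), KN = (-15, -5, 0); a normal to P_1 is KM × KN = (40, -120, 20).
Using K: P_1 has equation 40x - 120y + 20z = -100.
Substitute r = (4, 13, 20) + t(2, 4, 5) into the plane: -1000 + (-300)t = -100, so t = -3.
Intersection: (4, 13, 20) + (-3)·(2, 4, 5) = (-2, 1, 5).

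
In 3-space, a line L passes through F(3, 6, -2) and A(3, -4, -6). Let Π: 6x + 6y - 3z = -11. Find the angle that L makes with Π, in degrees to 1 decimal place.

29.7

A direction vector for L is A − F = (0, -10, -4).
sin θ = |n·v| / (|n||v|) = |-48| / (√81 · √116) = 0.49519.
θ ≈ 29.7°.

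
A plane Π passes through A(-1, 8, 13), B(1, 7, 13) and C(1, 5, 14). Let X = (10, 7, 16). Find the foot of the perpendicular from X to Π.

AB = (2, -1, 0), AC = (2, -3, 1); a normal to Π is AB × AC = (-1, -2, -4).
Using A: Π has equation -x - 2y - 4z = -67.
Foot = X − λn with λ = (n·X − d)/|n|² = (-88 − (-67))/21 = -1.
Foot = (10, 7, 16) − (-1)·(-1, -2, -4) = (9, 5, 12).

(9, 5, 12)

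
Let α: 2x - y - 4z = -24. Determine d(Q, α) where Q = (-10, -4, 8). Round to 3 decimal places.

n·Q − d = (2)·(-10) + (-1)·(-4) + (-4)·(8) − (-24) = -24; |n| = √21.
Distance = |-24| / √21 = 24/√21 ≈ 5.237.

5.237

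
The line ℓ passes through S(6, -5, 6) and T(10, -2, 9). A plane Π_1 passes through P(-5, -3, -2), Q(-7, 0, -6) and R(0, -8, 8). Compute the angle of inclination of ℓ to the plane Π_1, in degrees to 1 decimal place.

A direction vector for ℓ is T − S = (4, 3, 3).
PQ = (-2, 3, -4), PR = (5, -5, 10); a normal to Π_1 is PQ × PR = (10, 0, -5).
Using P: Π_1 has equation 10x - 5z = -40.
sin θ = |n·v| / (|n||v|) = |25| / (√125 · √34) = 0.38348.
θ ≈ 22.5°.

22.5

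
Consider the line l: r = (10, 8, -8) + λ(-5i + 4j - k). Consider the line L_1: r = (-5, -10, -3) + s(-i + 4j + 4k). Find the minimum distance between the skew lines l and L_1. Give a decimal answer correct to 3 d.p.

22.886

Common perpendicular direction n = (-5, 4, -1) × (-1, 4, 4) = (20, 21, -16).
With w = (-5, -10, -3) − (10, 8, -8) = (-15, -18, 5), w · n = -758.
Distance = |w · n| / |n| = |-758| / √1097 ≈ 22.886.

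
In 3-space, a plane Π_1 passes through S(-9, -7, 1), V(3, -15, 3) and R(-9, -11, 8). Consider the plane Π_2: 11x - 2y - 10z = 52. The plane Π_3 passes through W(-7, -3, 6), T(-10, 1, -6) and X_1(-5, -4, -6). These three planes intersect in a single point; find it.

SV = (12, -8, 2), SR = (0, -4, 7); a normal to Π_1 is SV × SR = (-48, -84, -48).
Using S: Π_1 has equation -48x - 84y - 48z = 972.
WT = (-3, 4, -12), WX_1 = (2, -1, -12); a normal to Π_3 is WT × WX_1 = (-60, -60, -5).
Using W: Π_3 has equation -60x - 60y - 5z = 570.
Solving the 3×3 linear system -48x - 84y - 48z = 972, 11x - 2y - 10z = 52, -60x - 60y - 5z = 570 (e.g. by elimination or Cramer's rule, determinant = 10740) gives (-2, -7, -6).

(-2, -7, -6)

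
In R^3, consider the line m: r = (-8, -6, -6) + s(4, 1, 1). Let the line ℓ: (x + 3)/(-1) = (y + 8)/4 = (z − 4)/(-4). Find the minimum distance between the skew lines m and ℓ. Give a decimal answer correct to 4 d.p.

4.1595

ℓ has direction (-1, 4, -4) through (-3, -8, 4).
Common perpendicular direction n = (4, 1, 1) × (-1, 4, -4) = (-8, 15, 17).
With w = (-3, -8, 4) − (-8, -6, -6) = (5, -2, 10), w · n = 100.
Distance = |w · n| / |n| = |100| / √578 ≈ 4.1595.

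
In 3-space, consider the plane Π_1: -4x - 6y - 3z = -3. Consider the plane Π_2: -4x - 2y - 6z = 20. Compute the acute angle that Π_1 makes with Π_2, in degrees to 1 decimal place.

cos θ = |n₁·n₂| / (|n₁||n₂|) = |46| / (√61 · √56).
θ = arccos(0.78704) ≈ 38.1°.

38.1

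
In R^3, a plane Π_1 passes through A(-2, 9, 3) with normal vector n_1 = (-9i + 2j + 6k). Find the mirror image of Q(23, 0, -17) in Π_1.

(-31, 12, 19)

Π_1: n_1·r = n_1·A gives -9x + 2y + 6z = 54.
λ = (n·Q − d)/|n|² = (-309 − 54)/121 = -3.
Reflection = Q − 2λn = (23, 0, -17) − (-6)·(-9, 2, 6) = (-31, 12, 19).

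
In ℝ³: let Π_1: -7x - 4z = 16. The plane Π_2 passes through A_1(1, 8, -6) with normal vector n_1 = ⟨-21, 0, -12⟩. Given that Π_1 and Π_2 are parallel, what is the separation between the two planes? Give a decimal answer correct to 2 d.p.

0.12

Π_2: n_1·r = n_1·A_1 gives -21x - 12z = 51.
Rescale Π_2 by 1/3: -7x - 4z = 17. Then distance = |16 − 17| / √65 ≈ 0.12.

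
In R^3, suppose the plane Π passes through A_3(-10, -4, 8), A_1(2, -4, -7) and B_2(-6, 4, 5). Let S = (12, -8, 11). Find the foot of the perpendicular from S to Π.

A_3A_1 = (12, 0, -15), A_3B_2 = (4, 8, -3); a normal to Π is A_3A_1 × A_3B_2 = (120, -24, 96).
Using A_3: Π has equation 120x - 24y + 96z = -336.
Foot = S − λn with λ = (n·S − d)/|n|² = (2688 − (-336))/24192 = 1/8.
Foot = (12, -8, 11) − (1/8)·(120, -24, 96) = (-3, -5, -1).

(-3, -5, -1)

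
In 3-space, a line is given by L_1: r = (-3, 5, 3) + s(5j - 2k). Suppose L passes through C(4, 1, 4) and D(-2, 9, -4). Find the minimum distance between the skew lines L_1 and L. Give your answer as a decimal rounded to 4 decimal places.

4.6212

A direction vector for L is D − C = (-6, 8, -8).
Common perpendicular direction n = (0, 5, -2) × (-6, 8, -8) = (-24, 12, 30).
With w = (4, 1, 4) − (-3, 5, 3) = (7, -4, 1), w · n = -186.
Distance = |w · n| / |n| = |-186| / √1620 ≈ 4.6212.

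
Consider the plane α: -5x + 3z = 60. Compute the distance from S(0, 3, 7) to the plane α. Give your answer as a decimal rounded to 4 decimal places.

n·S − d = (-5)·(0) + (0)·(3) + (3)·(7) − 60 = -39; |n| = √34.
Distance = |-39| / √34 = 39/√34 ≈ 6.6884.

6.6884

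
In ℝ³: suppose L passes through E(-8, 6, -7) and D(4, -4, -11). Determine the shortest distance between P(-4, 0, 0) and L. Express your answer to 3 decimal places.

A direction vector for L is D − E = (12, -10, -4).
Taking (-8, 6, -7) on L with direction v = (12, -10, -4): w = P − (-8, 6, -7) = (4, -6, 7), and w × v = (94, 100, 32).
Distance = |w × v| / |v| = √19860 / √260 ≈ 8.740.

8.740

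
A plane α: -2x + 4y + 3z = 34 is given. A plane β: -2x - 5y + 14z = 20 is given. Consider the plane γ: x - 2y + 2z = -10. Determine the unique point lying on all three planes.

Solving the 3×3 linear system -2x + 4y + 3z = 34, -2x - 5y + 14z = 20, x - 2y + 2z = -10 (e.g. by elimination or Cramer's rule, determinant = 63) gives (-6, 4, 2).

(-6, 4, 2)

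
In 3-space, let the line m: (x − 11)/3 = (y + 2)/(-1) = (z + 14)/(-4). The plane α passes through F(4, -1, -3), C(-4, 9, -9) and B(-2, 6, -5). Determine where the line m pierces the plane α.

m has direction (3, -1, -4) through (11, -2, -14).
FC = (-8, 10, -6), FB = (-6, 7, -2); a normal to α is FC × FB = (22, 20, 4).
Using F: α has equation 22x + 20y + 4z = 56.
Substitute r = (11, -2, -14) + t(3, -1, -4) into the plane: 146 + 30t = 56, so t = -3.
Intersection: (11, -2, -14) + (-3)·(3, -1, -4) = (2, 1, -2).

(2, 1, -2)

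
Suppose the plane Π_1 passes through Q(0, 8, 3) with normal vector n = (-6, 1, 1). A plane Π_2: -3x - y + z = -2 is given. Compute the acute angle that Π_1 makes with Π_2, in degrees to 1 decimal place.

28.3

Π_1: n·r = n·Q gives -6x + y + z = 11.
cos θ = |n₁·n₂| / (|n₁||n₂|) = |18| / (√38 · √11).
θ = arccos(0.88041) ≈ 28.3°.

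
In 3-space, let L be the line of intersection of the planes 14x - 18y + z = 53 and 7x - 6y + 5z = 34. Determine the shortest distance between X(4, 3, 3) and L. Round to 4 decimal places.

2.9769

Direction of L: (14, -18, 1) × (7, -6, 5) = (-84, -63, 42).
A point on L: solving the two plane equations with x = -7 gives (-7, -8, 7).
Taking (-7, -8, 7) on L with direction v = (-84, -63, 42): w = X − (-7, -8, 7) = (11, 11, -4), and w × v = (210, -126, 231).
Distance = |w × v| / |v| = √113337 / √12789 ≈ 2.9769.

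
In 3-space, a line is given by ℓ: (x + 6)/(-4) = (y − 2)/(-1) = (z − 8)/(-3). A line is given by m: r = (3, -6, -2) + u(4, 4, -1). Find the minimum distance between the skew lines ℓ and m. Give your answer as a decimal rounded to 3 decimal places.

ℓ has direction (-4, -1, -3) through (-6, 2, 8).
Common perpendicular direction n = (-4, -1, -3) × (4, 4, -1) = (13, -16, -12).
With w = (3, -6, -2) − (-6, 2, 8) = (9, -8, -10), w · n = 365.
Distance = |w · n| / |n| = |365| / √569 ≈ 15.302.

15.302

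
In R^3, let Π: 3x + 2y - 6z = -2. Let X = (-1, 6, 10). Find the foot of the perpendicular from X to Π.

Foot = X − λn with λ = (n·X − d)/|n|² = (-51 − (-2))/49 = -1.
Foot = (-1, 6, 10) − (-1)·(3, 2, -6) = (2, 8, 4).

(2, 8, 4)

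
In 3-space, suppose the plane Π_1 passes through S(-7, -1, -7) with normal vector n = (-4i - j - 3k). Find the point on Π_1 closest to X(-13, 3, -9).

(-9, 4, -6)

Π_1: n·r = n·S gives -4x - y - 3z = 50.
Foot = X − λn with λ = (n·X − d)/|n|² = (76 − 50)/26 = 1.
Foot = (-13, 3, -9) − 1·(-4, -1, -3) = (-9, 4, -6).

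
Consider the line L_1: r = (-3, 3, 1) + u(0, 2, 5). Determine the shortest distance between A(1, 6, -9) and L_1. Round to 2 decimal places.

Taking (-3, 3, 1) on L_1 with direction v = (0, 2, 5): w = A − (-3, 3, 1) = (4, 3, -10), and w × v = (35, -20, 8).
Distance = |w × v| / |v| = √1689 / √29 ≈ 7.63.

7.63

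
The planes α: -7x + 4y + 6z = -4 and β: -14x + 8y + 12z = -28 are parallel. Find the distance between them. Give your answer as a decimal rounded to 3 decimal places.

0.995

Rescale β by 1/2: -7x + 4y + 6z = -14. Then distance = |-4 − (-14)| / √101 ≈ 0.995.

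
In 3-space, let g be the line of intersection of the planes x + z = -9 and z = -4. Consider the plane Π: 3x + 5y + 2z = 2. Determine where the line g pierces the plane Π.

Direction of g: (1, 0, 1) × (0, 0, 1) = (0, -1, 0).
A point on g: solving the two plane equations with y = 2 gives (-5, 2, -4).
Substitute r = (-5, 2, -4) + t(0, -1, 0) into the plane: -13 + (-5)t = 2, so t = -3.
Intersection: (-5, 2, -4) + (-3)·(0, -1, 0) = (-5, 5, -4).

(-5, 5, -4)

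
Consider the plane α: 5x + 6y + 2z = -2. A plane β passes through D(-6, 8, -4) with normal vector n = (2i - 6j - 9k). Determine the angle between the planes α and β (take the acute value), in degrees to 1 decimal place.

60.3

β: n·r = n·D gives 2x - 6y - 9z = -24.
cos θ = |n₁·n₂| / (|n₁||n₂|) = |-44| / (√65 · √121).
θ = arccos(0.49614) ≈ 60.3°.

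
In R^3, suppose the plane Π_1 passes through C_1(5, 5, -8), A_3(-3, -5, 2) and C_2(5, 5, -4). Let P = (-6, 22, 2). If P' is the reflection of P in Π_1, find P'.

C_1A_3 = (-8, -10, 10), C_1C_2 = (0, 0, 4); a normal to Π_1 is C_1A_3 × C_1C_2 = (-40, 32, 0).
Using C_1: Π_1 has equation -40x + 32y = -40.
λ = (n·P − d)/|n|² = (944 − (-40))/2624 = 3/8.
Reflection = P − 2λn = (-6, 22, 2) − (3/4)·(-40, 32, 0) = (24, -2, 2).

(24, -2, 2)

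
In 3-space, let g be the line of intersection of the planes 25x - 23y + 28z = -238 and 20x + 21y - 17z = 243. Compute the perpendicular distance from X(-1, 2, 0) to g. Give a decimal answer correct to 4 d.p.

Direction of g: (25, -23, 28) × (20, 21, -17) = (-197, 985, 985).
A point on g: solving the two plane equations with x = 2 gives (2, 4, -7).
Taking (2, 4, -7) on g with direction v = (-197, 985, 985): w = X − (2, 4, -7) = (-3, -2, 7), and w × v = (-8865, 1576, -3349).
Distance = |w × v| / |v| = √92287802 / √1979259 ≈ 6.8284.

6.8284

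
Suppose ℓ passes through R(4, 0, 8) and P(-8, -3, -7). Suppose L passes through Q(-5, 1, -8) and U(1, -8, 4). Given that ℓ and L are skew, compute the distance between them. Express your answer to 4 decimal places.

A direction vector for ℓ is P − R = (-12, -3, -15).
A direction vector for L is U − Q = (6, -9, 12).
Common perpendicular direction n = (-12, -3, -15) × (6, -9, 12) = (-171, 54, 126).
With w = (-5, 1, -8) − (4, 0, 8) = (-9, 1, -16), w · n = -423.
Distance = |w · n| / |n| = |-423| / √48033 ≈ 1.9301.

1.9301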